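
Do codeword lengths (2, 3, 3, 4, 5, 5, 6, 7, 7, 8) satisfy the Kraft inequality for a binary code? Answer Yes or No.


Kraft sum = sum(2^(-l_i)) = 0.6602, need <= 1. Result: satisfied (a binary prefix-free code with these lengths exists)

Yes


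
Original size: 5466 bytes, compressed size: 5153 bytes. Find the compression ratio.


Ratio = original / compressed = 5466 / 5153 = 1.0607

1.0607


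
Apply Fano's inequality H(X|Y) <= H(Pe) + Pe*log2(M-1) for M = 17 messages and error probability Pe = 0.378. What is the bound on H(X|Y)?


H(Pe) = -Pe*log2(Pe) - (1-Pe)*log2(1-Pe) = -0.378*log2(0.378) - 0.622*log2(0.622) = 0.530539 + 0.426078 = 0.9566. Pe*log2(M-1) = 0.378*log2(16) = 1.512000. Bound = H(Pe) + Pe*log2(M-1) = 0.530539 + 0.426078 + 1.512000 = 2.4686

2.4686 bits


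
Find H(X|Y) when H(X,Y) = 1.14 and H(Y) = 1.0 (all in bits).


H(X|Y) = H(X,Y) - H(Y) = 1.14 - 1.0 = 0.14

0.14 bits


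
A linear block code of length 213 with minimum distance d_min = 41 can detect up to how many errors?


Detection capability = d_min - 1 = 41 - 1 = 40

40 errors


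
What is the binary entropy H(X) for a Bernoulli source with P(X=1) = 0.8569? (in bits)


H = -p*log2(p) - (1-p)*log2(1-p). -0.8569*log2(0.8569) = 0.190918; -0.1431*log2(0.1431) = 0.401382. H = 0.190918 + 0.401382 = 0.5923

0.5923 bits


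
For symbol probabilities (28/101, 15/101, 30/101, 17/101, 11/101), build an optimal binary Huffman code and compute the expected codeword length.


Huffman construction (repeatedly merge the two least-probable nodes; each merge adds 1 bit to every symbol beneath it): 11/101 + 15/101 = 26/101; 17/101 + 26/101 = 43/101; 28/101 + 30/101 = 58/101; 43/101 + 58/101 = 1. Resulting codeword lengths (in the order the probabilities were given): (2, 3, 2, 2, 3). L_avg = sum(p_i * l_i) = 28/101*2 + 15/101*3 + 30/101*2 + 17/101*2 + 11/101*3 = 228/101 = 2.2574

2.2574 bits


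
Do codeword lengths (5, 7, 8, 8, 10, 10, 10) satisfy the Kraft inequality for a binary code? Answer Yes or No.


Kraft sum = sum(2^(-l_i)) = 0.0498, need <= 1. Result: satisfied (a binary prefix-free code with these lengths exists)

Yes


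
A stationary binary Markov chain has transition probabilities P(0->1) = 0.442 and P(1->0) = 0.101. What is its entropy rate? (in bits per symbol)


Stationary distribution: pi_0 = p10/(p01+p10) = 0.186, pi_1 = 0.814. Entropy rate H' = pi_0*H(p01) + pi_1*H(p10) = 0.186*0.9903 + 0.814*0.4722 = 0.5685

0.5685 bits/symbol


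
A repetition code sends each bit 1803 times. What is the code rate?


Rate = k/n = 1/1803

1/1803


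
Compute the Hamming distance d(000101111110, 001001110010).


Count differing positions: . . ^ ^ . . . . ^ ^ . . = 4 differences

4


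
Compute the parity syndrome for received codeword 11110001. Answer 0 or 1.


Syndrome = XOR of all bits = 1 XOR 1 XOR 1 XOR 1 XOR 0 XOR 0 XOR 0 XOR 1 = 1

1


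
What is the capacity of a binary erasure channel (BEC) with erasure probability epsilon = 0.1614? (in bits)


C = 1 - epsilon = 1 - 0.1614 = 0.8386

0.8386 bits


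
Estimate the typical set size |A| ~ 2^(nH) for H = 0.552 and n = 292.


log2|A_typical| = nH = 292 * 0.552 = 161.184, so |A_typical| ~ 2^161.184 = 3.321e+48

3.321e+48


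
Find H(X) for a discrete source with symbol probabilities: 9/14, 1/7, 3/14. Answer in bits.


H = -sum(p_i * log2(p_i)). Terms: -(9/14)*log2(9/14) = 0.409776; -(1/7)*log2(1/7) = 0.401051; -(3/14)*log2(3/14) = 0.476227. H = 0.409776 + 0.401051 + 0.476227 = 1.2871

1.2871 bits


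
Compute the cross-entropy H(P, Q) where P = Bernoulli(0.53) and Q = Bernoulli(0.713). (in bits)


H(P,Q) = -p*log2(q) - (1-p)*log2(1-q). -0.53*log2(0.713) = 0.258654; -0.47*log2(0.287) = 0.846412. H(P,Q) = 0.258654 + 0.846412 = 1.1051

1.1051 bits


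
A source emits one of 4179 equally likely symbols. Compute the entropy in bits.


H = log2(n) = log2(4179) = 12.0289

12.0289 bits


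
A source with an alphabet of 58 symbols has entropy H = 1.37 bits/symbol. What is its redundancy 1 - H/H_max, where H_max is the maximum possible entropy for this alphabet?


H_max = log2(K) = log2(58) = 5.858 bits/symbol. Redundancy = 1 - H/H_max = 1 - 1.37/5.858 = 1 - 0.2339 = 0.7661

0.7661


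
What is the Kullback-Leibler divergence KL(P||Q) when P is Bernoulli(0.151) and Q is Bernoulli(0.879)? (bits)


KL = p*log2(p/q) + (1-p)*log2((1-p)/(1-q)) = 0.151*log2(0.151/0.879) + 0.849*log2(0.849/0.121) = 2.0026

2.0026 bits


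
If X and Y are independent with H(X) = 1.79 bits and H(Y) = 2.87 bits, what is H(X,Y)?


For independent variables, H(X,Y) = H(X) + H(Y) = 1.79 + 2.87 = 4.66

4.66 bits


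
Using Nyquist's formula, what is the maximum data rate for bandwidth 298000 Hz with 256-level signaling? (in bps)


Rate = 2 * B * log2(M) = 2 * 298000 * 8.0 = 4768000.0

4768000.0 bps


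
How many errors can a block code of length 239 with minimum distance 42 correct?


Correction capability = floor((d-1)/2) = floor((42-1)/2) = 20

20 errors


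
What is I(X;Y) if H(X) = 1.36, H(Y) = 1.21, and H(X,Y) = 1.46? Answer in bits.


I(X;Y) = H(X) + H(Y) - H(X,Y) = 1.36 + 1.21 - 1.46 = 1.11

1.11 bits


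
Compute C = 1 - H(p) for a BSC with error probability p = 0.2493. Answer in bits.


H(p) = -p*log2(p) - (1-p)*log2(1-p) = -0.2493*log2(0.2493) - 0.7507*log2(0.7507) = 0.499608 + 0.310558 = 0.8102. C = 1 - H(p) = 1 - 0.8102 = 0.1898

0.1898 bits


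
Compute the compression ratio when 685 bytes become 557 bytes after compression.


Ratio = original / compressed = 685 / 557 = 1.2298

1.2298


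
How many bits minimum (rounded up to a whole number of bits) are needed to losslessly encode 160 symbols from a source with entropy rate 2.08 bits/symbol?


Minimum bits >= n * H = 160 * 2.08 = 332.8, rounded up to a whole number of bits = 333

333 bits


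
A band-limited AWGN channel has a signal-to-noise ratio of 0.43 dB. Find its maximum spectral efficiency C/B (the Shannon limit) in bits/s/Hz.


SNR_linear = 10^(0.43/10) = 1.1041; C/B = log2(1 + SNR_linear) = log2(1 + 1.1041) = 1.0732

1.0732 bits/s/Hz


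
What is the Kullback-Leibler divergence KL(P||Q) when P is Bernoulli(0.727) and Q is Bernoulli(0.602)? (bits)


KL = p*log2(p/q) + (1-p)*log2((1-p)/(1-q)) = 0.727*log2(0.727/0.602) + 0.273*log2(0.273/0.398) = 0.0494

0.0494 bits


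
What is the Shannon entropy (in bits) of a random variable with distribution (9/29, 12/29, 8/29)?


H = -sum(p_i * log2(p_i)). Terms: -(9/29)*log2(9/29) = 0.523879; -(12/29)*log2(12/29) = 0.526766; -(8/29)*log2(8/29) = 0.512546. H = 0.523879 + 0.526766 + 0.512546 = 1.5632

1.5632 bits


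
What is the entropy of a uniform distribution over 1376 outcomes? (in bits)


H = log2(n) = log2(1376) = 10.4263

10.4263 bits


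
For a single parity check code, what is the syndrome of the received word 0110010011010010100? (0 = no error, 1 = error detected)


Syndrome = XOR of all bits = 0 XOR 1 XOR 1 XOR 0 XOR 0 XOR 1 XOR 0 XOR 0 XOR 1 XOR 1 XOR 0 XOR 1 XOR 0 XOR 0 XOR 1 XOR 0 XOR 1 XOR 0 XOR 0 = 0

0


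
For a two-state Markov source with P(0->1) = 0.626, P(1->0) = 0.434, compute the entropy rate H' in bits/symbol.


Stationary distribution: pi_0 = p10/(p01+p10) = 0.4094, pi_1 = 0.5906. Entropy rate H' = pi_0*H(p01) + pi_1*H(p10) = 0.4094*0.9537 + 0.5906*0.9874 = 0.9736

0.9736 bits/symbol


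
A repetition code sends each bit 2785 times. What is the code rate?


Rate = k/n = 1/2785

1/2785


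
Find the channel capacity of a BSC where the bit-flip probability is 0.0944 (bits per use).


H(p) = -p*log2(p) - (1-p)*log2(1-p) = -0.0944*log2(0.0944) - 0.9056*log2(0.9056) = 0.321439 + 0.129550 = 0.451. C = 1 - H(p) = 1 - 0.451 = 0.549

0.549 bits


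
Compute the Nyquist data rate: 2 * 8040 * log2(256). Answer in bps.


Rate = 2 * B * log2(M) = 2 * 8040 * 8.0 = 128640.0

128640.0 bps


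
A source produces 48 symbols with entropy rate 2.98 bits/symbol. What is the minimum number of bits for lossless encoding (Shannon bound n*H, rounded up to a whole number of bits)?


Minimum bits >= n * H = 48 * 2.98 = 143.04, rounded up to a whole number of bits = 144

144 bits


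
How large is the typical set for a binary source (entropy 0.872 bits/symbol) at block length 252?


log2|A_typical| = nH = 252 * 0.872 = 219.744, so |A_typical| ~ 2^219.744 = 1.411e+66

1.411e+66


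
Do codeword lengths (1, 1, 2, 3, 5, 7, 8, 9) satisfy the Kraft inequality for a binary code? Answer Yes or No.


Kraft sum = sum(2^(-l_i)) = 1.4199, need <= 1. Result: violated (a binary prefix-free code with these lengths cannot exist)

No


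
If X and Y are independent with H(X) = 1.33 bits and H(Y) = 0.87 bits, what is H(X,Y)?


For independent variables, H(X,Y) = H(X) + H(Y) = 1.33 + 0.87 = 2.2

2.2 bits


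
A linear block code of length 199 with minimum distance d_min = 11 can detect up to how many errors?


Detection capability = d_min - 1 = 11 - 1 = 10

10 errors


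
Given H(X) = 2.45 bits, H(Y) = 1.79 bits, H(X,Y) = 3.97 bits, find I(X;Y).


I(X;Y) = H(X) + H(Y) - H(X,Y) = 2.45 + 1.79 - 3.97 = 0.27

0.27 bits


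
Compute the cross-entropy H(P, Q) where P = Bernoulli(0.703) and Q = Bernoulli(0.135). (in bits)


H(P,Q) = -p*log2(q) - (1-p)*log2(1-q). -0.703*log2(0.135) = 2.030945; -0.297*log2(0.865) = 0.062141. H(P,Q) = 2.030945 + 0.062141 = 2.0931

2.0931 bits


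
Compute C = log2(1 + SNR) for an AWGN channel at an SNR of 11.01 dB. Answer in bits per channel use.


SNR_linear = 10^(11.01/10) = 12.6183; C = log2(1 + SNR_linear) = log2(1 + 12.6183) = 3.7675

3.7675 bits/channel use


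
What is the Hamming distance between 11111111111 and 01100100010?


Count differing positions: ^ . . ^ ^ . ^ ^ ^ . ^ = 7 differences

7


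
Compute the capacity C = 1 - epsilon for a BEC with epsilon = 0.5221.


C = 1 - epsilon = 1 - 0.5221 = 0.4779

0.4779 bits


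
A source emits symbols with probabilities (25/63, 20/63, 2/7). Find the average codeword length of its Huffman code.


Huffman construction (repeatedly merge the two least-probable nodes; each merge adds 1 bit to every symbol beneath it): 2/7 + 20/63 = 38/63; 25/63 + 38/63 = 1. Resulting codeword lengths (in the order the probabilities were given): (1, 2, 2). L_avg = sum(p_i * l_i) = 25/63*1 + 20/63*2 + 2/7*2 = 101/63 = 1.6032

1.6032 bits


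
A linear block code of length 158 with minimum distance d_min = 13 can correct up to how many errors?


Correction capability = floor((d-1)/2) = floor((13-1)/2) = 6

6 errors


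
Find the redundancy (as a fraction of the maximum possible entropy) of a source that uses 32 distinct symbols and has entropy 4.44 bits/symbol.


H_max = log2(K) = log2(32) = 5.0 bits/symbol. Redundancy = 1 - H/H_max = 1 - 4.44/5.0 = 1 - 0.888 = 0.112

0.112


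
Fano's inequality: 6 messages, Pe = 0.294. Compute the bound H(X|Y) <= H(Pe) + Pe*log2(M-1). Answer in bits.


H(Pe) = -Pe*log2(Pe) - (1-Pe)*log2(1-Pe) = -0.294*log2(0.294) - 0.706*log2(0.706) = 0.519237 + 0.354595 = 0.8738. Pe*log2(M-1) = 0.294*log2(5) = 0.682647. Bound = H(Pe) + Pe*log2(M-1) = 0.519237 + 0.354595 + 0.682647 = 1.5565

1.5565 bits


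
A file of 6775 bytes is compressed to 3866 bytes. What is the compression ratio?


Ratio = original / compressed = 6775 / 3866 = 1.7525

1.7525


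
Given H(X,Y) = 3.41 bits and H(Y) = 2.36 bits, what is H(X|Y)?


H(X|Y) = H(X,Y) - H(Y) = 3.41 - 2.36 = 1.05

1.05 bits


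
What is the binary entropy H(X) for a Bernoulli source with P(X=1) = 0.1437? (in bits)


H = -p*log2(p) - (1-p)*log2(1-p). -0.1437*log2(0.1437) = 0.402197; -0.8563*log2(0.8563) = 0.191650. H = 0.402197 + 0.191650 = 0.5938

0.5938 bits


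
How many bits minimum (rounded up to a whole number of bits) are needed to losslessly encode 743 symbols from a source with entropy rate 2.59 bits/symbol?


Minimum bits >= n * H = 743 * 2.59 = 1924.37, rounded up to a whole number of bits = 1925

1925 bits


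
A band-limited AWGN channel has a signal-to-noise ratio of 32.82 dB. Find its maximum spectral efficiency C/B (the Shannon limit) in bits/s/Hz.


SNR_linear = 10^(32.82/10) = 1914.2559; C/B = log2(1 + SNR_linear) = log2(1 + 1914.2559) = 10.9033

10.9033 bits/s/Hz


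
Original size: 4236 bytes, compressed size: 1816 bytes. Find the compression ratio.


Ratio = original / compressed = 4236 / 1816 = 2.3326

2.3326


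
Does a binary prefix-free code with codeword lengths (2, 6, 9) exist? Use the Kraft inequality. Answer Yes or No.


Kraft sum = sum(2^(-l_i)) = 0.2676, need <= 1. Result: satisfied (a binary prefix-free code with these lengths exists)

Yes


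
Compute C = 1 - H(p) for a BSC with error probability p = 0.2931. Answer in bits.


H(p) = -p*log2(p) - (1-p)*log2(1-p) = -0.2931*log2(0.2931) - 0.7069*log2(0.7069) = 0.518944 + 0.353748 = 0.8727. C = 1 - H(p) = 1 - 0.8727 = 0.1273

0.1273 bits


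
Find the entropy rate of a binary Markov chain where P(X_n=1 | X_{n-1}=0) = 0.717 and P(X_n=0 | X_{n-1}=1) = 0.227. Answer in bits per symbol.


Stationary distribution: pi_0 = p10/(p01+p10) = 0.2405, pi_1 = 0.7595. Entropy rate H' = pi_0*H(p01) + pi_1*H(p10) = 0.2405*0.8595 + 0.7595*0.7727 = 0.7936

0.7936 bits/symbol


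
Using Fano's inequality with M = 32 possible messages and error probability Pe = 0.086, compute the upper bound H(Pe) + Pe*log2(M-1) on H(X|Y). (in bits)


H(Pe) = -Pe*log2(Pe) - (1-Pe)*log2(1-Pe) = -0.086*log2(0.086) - 0.914*log2(0.914) = 0.304399 + 0.118577 = 0.423. Pe*log2(M-1) = 0.086*log2(31) = 0.426061. Bound = H(Pe) + Pe*log2(M-1) = 0.304399 + 0.118577 + 0.426061 = 0.849

0.849 bits


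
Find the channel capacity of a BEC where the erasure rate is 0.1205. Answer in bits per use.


C = 1 - epsilon = 1 - 0.1205 = 0.8795

0.8795 bits


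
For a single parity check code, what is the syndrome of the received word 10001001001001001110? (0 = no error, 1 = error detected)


Syndrome = XOR of all bits = 1 XOR 0 XOR 0 XOR 0 XOR 1 XOR 0 XOR 0 XOR 1 XOR 0 XOR 0 XOR 1 XOR 0 XOR 0 XOR 1 XOR 0 XOR 0 XOR 1 XOR 1 XOR 1 XOR 0 = 0

0


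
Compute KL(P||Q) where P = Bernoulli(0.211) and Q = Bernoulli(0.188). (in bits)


KL = p*log2(p/q) + (1-p)*log2((1-p)/(1-q)) = 0.211*log2(0.211/0.188) + 0.789*log2(0.789/0.812) = 0.0024

0.0024 bits


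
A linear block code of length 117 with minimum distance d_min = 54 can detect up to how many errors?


Detection capability = d_min - 1 = 54 - 1 = 53

53 errors


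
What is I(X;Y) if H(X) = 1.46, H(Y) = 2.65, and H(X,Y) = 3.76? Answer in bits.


I(X;Y) = H(X) + H(Y) - H(X,Y) = 1.46 + 2.65 - 3.76 = 0.35

0.35 bits


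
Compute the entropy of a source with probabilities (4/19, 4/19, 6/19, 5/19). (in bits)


H = -sum(p_i * log2(p_i)). Terms: -(4/19)*log2(4/19) = 0.473248; -(4/19)*log2(4/19) = 0.473248; -(6/19)*log2(6/19) = 0.525147; -(5/19)*log2(5/19) = 0.506842. H = 0.473248 + 0.473248 + 0.525147 + 0.506842 = 1.9785

1.9785 bits


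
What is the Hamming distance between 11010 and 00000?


Count differing positions: ^ ^ . ^ . = 3 differences

3


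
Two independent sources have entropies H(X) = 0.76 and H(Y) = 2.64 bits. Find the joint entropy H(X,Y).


For independent variables, H(X,Y) = H(X) + H(Y) = 0.76 + 2.64 = 3.4

3.4 bits


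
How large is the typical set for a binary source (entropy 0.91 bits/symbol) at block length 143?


log2|A_typical| = nH = 143 * 0.91 = 130.13, so |A_typical| ~ 2^130.13 = 1.489e+39

1.489e+39


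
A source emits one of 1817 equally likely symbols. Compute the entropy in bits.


H = log2(n) = log2(1817) = 10.8273

10.8273 bits


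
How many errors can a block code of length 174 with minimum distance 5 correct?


Correction capability = floor((d-1)/2) = floor((5-1)/2) = 2

2 errors


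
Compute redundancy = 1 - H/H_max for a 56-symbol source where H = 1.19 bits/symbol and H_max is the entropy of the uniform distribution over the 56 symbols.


H_max = log2(K) = log2(56) = 5.8074 bits/symbol. Redundancy = 1 - H/H_max = 1 - 1.19/5.8074 = 1 - 0.2049 = 0.7951

0.7951


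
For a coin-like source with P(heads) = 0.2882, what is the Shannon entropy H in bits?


H = -p*log2(p) - (1-p)*log2(1-p). -0.2882*log2(0.2882) = 0.517278; -0.7118*log2(0.7118) = 0.349107. H = 0.517278 + 0.349107 = 0.8664

0.8664 bits


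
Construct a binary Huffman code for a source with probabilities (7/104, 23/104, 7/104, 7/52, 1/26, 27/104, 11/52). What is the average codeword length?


Huffman construction (repeatedly merge the two least-probable nodes; each merge adds 1 bit to every symbol beneath it): 1/26 + 7/104 = 11/104; 7/104 + 11/104 = 9/52; 7/52 + 9/52 = 4/13; 11/52 + 23/104 = 45/104; 27/104 + 4/13 = 59/104; 45/104 + 59/104 = 1. Resulting codeword lengths (in the order the probabilities were given): (5, 2, 4, 3, 5, 2, 2). L_avg = sum(p_i * l_i) = 7/104*5 + 23/104*2 + 7/104*4 + 7/52*3 + 1/26*5 + 27/104*2 + 11/52*2 = 269/104 = 2.5865

2.5865 bits


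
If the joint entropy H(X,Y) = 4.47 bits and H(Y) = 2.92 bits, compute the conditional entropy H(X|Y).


H(X|Y) = H(X,Y) - H(Y) = 4.47 - 2.92 = 1.55

1.55 bits


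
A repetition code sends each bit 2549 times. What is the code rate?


Rate = k/n = 1/2549

1/2549


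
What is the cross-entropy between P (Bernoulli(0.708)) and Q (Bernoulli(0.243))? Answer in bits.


H(P,Q) = -p*log2(q) - (1-p)*log2(1-q). -0.708*log2(0.243) = 1.445008; -0.292*log2(0.757) = 0.117277. H(P,Q) = 1.445008 + 0.117277 = 1.5623

1.5623 bits


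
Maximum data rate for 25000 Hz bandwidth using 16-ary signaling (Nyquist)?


Rate = 2 * B * log2(M) = 2 * 25000 * 4.0 = 200000.0

200000.0 bps


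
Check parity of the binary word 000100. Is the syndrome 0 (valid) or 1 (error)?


Syndrome = XOR of all bits = 0 XOR 0 XOR 0 XOR 1 XOR 0 XOR 0 = 1

1


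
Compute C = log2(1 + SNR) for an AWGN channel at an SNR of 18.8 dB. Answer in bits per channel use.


SNR_linear = 10^(18.8/10) = 75.8578; C = log2(1 + SNR_linear) = log2(1 + 75.8578) = 6.2641

6.2641 bits/channel use


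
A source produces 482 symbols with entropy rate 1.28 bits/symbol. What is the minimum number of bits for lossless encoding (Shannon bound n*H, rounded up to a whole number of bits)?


Minimum bits >= n * H = 482 * 1.28 = 616.96, rounded up to a whole number of bits = 617

617 bits


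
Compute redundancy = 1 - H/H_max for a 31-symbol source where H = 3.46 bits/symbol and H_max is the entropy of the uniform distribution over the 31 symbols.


H_max = log2(K) = log2(31) = 4.9542 bits/symbol. Redundancy = 1 - H/H_max = 1 - 3.46/4.9542 = 1 - 0.6984 = 0.3016

0.3016


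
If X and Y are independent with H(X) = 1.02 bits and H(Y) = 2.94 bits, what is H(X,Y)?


For independent variables, H(X,Y) = H(X) + H(Y) = 1.02 + 2.94 = 3.96

3.96 bits


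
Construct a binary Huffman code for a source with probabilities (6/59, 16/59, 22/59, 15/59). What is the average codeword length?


Huffman construction (repeatedly merge the two least-probable nodes; each merge adds 1 bit to every symbol beneath it): 6/59 + 15/59 = 21/59; 16/59 + 21/59 = 37/59; 22/59 + 37/59 = 1. Resulting codeword lengths (in the order the probabilities were given): (3, 2, 1, 3). L_avg = sum(p_i * l_i) = 6/59*3 + 16/59*2 + 22/59*1 + 15/59*3 = 117/59 = 1.9831

1.9831 bits


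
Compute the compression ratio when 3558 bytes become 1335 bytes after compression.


Ratio = original / compressed = 3558 / 1335 = 2.6652

2.6652


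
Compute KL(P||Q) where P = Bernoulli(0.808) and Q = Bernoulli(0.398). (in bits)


KL = p*log2(p/q) + (1-p)*log2((1-p)/(1-q)) = 0.808*log2(0.808/0.398) + 0.192*log2(0.192/0.602) = 0.5089

0.5089 bits


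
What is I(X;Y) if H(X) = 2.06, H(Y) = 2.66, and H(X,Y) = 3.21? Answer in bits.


I(X;Y) = H(X) + H(Y) - H(X,Y) = 2.06 + 2.66 - 3.21 = 1.51

1.51 bits


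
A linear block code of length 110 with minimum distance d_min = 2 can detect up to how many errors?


Detection capability = d_min - 1 = 2 - 1 = 1

1 errors


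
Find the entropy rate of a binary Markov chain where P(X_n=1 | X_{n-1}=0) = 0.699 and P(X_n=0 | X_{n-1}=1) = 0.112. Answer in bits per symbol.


Stationary distribution: pi_0 = p10/(p01+p10) = 0.1381, pi_1 = 0.8619. Entropy rate H' = pi_0*H(p01) + pi_1*H(p10) = 0.1381*0.8825 + 0.8619*0.5059 = 0.5579

0.5579 bits/symbol


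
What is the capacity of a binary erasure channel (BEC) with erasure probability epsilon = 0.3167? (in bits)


C = 1 - epsilon = 1 - 0.3167 = 0.6833

0.6833 bits


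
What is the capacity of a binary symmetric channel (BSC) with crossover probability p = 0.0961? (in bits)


H(p) = -p*log2(p) - (1-p)*log2(1-p) = -0.0961*log2(0.0961) - 0.9039*log2(0.9039) = 0.324753 + 0.131757 = 0.4565. C = 1 - H(p) = 1 - 0.4565 = 0.5435

0.5435 bits


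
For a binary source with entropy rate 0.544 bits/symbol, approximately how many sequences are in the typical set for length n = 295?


log2|A_typical| = nH = 295 * 0.544 = 160.48, so |A_typical| ~ 2^160.48 = 2.038e+48

2.038e+48


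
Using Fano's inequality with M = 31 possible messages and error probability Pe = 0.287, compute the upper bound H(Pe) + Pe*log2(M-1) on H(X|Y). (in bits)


H(Pe) = -Pe*log2(Pe) - (1-Pe)*log2(1-Pe) = -0.287*log2(0.287) - 0.713*log2(0.713) = 0.516852 + 0.347963 = 0.8648. Pe*log2(M-1) = 0.287*log2(30) = 1.408278. Bound = H(Pe) + Pe*log2(M-1) = 0.516852 + 0.347963 + 1.408278 = 2.2731

2.2731 bits


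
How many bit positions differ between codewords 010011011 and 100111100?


Count differing positions: ^ ^ . ^ . . ^ ^ ^ = 6 differences

6


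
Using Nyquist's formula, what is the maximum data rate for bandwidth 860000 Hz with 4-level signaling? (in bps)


Rate = 2 * B * log2(M) = 2 * 860000 * 2.0 = 3440000.0

3440000.0 bps


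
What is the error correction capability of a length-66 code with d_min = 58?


Correction capability = floor((d-1)/2) = floor((58-1)/2) = 28

28 errors


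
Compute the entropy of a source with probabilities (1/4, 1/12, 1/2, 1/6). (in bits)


H = -sum(p_i * log2(p_i)). Terms: -(1/4)*log2(1/4) = 0.500000; -(1/12)*log2(1/12) = 0.298747; -(1/2)*log2(1/2) = 0.500000; -(1/6)*log2(1/6) = 0.430827. H = 0.500000 + 0.298747 + 0.500000 + 0.430827 = 1.7296

1.7296 bits


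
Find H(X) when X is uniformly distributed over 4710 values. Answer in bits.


H = log2(n) = log2(4710) = 12.2015

12.2015 bits


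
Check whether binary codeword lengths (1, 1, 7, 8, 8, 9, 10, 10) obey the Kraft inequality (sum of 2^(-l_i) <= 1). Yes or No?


Kraft sum = sum(2^(-l_i)) = 1.0195, need <= 1. Result: violated (a binary prefix-free code with these lengths cannot exist)

No


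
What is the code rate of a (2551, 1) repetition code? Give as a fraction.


Rate = k/n = 1/2551

1/2551


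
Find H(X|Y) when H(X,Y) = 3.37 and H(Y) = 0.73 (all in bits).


H(X|Y) = H(X,Y) - H(Y) = 3.37 - 0.73 = 2.64

2.64 bits


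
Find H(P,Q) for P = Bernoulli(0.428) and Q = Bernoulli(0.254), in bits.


H(P,Q) = -p*log2(q) - (1-p)*log2(1-q). -0.428*log2(0.254) = 0.846199; -0.572*log2(0.746) = 0.241814. H(P,Q) = 0.846199 + 0.241814 = 1.088

1.088 bits


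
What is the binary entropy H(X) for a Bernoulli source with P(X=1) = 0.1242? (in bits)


H = -p*log2(p) - (1-p)*log2(1-p). -0.1242*log2(0.1242) = 0.373750; -0.8758*log2(0.8758) = 0.167564. H = 0.373750 + 0.167564 = 0.5413

0.5413 bits


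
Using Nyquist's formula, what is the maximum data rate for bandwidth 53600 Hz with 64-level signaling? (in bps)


Rate = 2 * B * log2(M) = 2 * 53600 * 6.0 = 643200.0

643200.0 bps


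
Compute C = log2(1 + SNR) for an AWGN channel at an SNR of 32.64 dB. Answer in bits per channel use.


SNR_linear = 10^(32.64/10) = 1836.5383; C = log2(1 + SNR_linear) = log2(1 + 1836.5383) = 10.8436

10.8436 bits/channel use


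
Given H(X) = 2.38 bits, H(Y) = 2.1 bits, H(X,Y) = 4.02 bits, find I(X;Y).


I(X;Y) = H(X) + H(Y) - H(X,Y) = 2.38 + 2.1 - 4.02 = 0.46

0.46 bits


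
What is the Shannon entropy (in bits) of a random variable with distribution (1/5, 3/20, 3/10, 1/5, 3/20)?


H = -sum(p_i * log2(p_i)). Terms: -(1/5)*log2(1/5) = 0.464386; -(3/20)*log2(3/20) = 0.410545; -(3/10)*log2(3/10) = 0.521090; -(1/5)*log2(1/5) = 0.464386; -(3/20)*log2(3/20) = 0.410545. H = 0.464386 + 0.410545 + 0.521090 + 0.464386 + 0.410545 = 2.271

2.271 bits


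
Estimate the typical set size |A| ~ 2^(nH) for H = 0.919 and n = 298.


log2|A_typical| = nH = 298 * 0.919 = 273.862, so |A_typical| ~ 2^273.862 = 2.759e+82

2.759e+82


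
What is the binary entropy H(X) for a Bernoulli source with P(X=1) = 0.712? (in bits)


H = -p*log2(p) - (1-p)*log2(1-p). -0.712*log2(0.712) = 0.348916; -0.288*log2(0.288) = 0.517207. H = 0.348916 + 0.517207 = 0.8661

0.8661 bits


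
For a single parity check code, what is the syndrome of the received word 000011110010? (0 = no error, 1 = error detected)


Syndrome = XOR of all bits = 0 XOR 0 XOR 0 XOR 0 XOR 1 XOR 1 XOR 1 XOR 1 XOR 0 XOR 0 XOR 1 XOR 0 = 1

1


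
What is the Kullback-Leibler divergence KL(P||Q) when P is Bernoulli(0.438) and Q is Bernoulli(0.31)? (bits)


KL = p*log2(p/q) + (1-p)*log2((1-p)/(1-q)) = 0.438*log2(0.438/0.31) + 0.562*log2(0.562/0.69) = 0.052

0.052 bits


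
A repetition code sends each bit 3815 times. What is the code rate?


Rate = k/n = 1/3815

1/3815


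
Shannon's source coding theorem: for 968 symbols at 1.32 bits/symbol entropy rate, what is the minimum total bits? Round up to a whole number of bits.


Minimum bits >= n * H = 968 * 1.32 = 1277.76, rounded up to a whole number of bits = 1278

1278 bits


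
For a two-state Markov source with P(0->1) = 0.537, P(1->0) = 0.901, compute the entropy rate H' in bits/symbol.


Stationary distribution: pi_0 = p10/(p01+p10) = 0.6266, pi_1 = 0.3734. Entropy rate H' = pi_0*H(p01) + pi_1*H(p10) = 0.6266*0.996 + 0.3734*0.4658 = 0.798

0.798 bits/symbol


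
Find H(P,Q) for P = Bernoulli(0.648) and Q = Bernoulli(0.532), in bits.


H(P,Q) = -p*log2(q) - (1-p)*log2(1-q). -0.648*log2(0.532) = 0.590005; -0.352*log2(0.468) = 0.385588. H(P,Q) = 0.590005 + 0.385588 = 0.9756

0.9756 bits


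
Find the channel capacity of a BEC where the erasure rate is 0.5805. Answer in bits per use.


C = 1 - epsilon = 1 - 0.5805 = 0.4195

0.4195 bits


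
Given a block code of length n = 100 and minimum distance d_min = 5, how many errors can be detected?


Detection capability = d_min - 1 = 5 - 1 = 4

4 errors


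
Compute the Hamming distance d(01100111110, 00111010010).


Count differing positions: . ^ . ^ ^ ^ . ^ ^ . . = 6 differences

6


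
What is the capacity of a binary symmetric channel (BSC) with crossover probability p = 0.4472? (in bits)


H(p) = -p*log2(p) - (1-p)*log2(1-p) = -0.4472*log2(0.4472) - 0.5528*log2(0.5528) = 0.519203 + 0.472738 = 0.9919. C = 1 - H(p) = 1 - 0.9919 = 0.0081

0.0081 bits


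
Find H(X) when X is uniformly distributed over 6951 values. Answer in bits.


H = log2(n) = log2(6951) = 12.763

12.763 bits


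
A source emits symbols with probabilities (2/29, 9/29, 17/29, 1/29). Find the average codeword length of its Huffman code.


Huffman construction (repeatedly merge the two least-probable nodes; each merge adds 1 bit to every symbol beneath it): 1/29 + 2/29 = 3/29; 3/29 + 9/29 = 12/29; 12/29 + 17/29 = 1. Resulting codeword lengths (in the order the probabilities were given): (3, 2, 1, 3). L_avg = sum(p_i * l_i) = 2/29*3 + 9/29*2 + 17/29*1 + 1/29*3 = 44/29 = 1.5172

1.5172 bits


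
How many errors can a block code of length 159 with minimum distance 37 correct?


Correction capability = floor((d-1)/2) = floor((37-1)/2) = 18

18 errors


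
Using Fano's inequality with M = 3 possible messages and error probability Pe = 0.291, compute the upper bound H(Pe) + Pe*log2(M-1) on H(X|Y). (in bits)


H(Pe) = -Pe*log2(Pe) - (1-Pe)*log2(1-Pe) = -0.291*log2(0.291) - 0.709*log2(0.709) = 0.518245 + 0.351765 = 0.87. Pe*log2(M-1) = 0.291*log2(2) = 0.291000. Bound = H(Pe) + Pe*log2(M-1) = 0.518245 + 0.351765 + 0.291000 = 1.161

1.161 bits


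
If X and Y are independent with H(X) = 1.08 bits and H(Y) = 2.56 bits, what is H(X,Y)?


For independent variables, H(X,Y) = H(X) + H(Y) = 1.08 + 2.56 = 3.64

3.64 bits


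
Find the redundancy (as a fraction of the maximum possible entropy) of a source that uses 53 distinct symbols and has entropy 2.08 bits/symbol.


H_max = log2(K) = log2(53) = 5.7279 bits/symbol. Redundancy = 1 - H/H_max = 1 - 2.08/5.7279 = 1 - 0.3631 = 0.6369

0.6369


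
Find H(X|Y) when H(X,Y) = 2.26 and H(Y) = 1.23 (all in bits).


H(X|Y) = H(X,Y) - H(Y) = 2.26 - 1.23 = 1.03

1.03 bits


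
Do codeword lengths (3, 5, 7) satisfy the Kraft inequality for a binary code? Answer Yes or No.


Kraft sum = sum(2^(-l_i)) = 0.1641, need <= 1. Result: satisfied (a binary prefix-free code with these lengths exists)

Yes


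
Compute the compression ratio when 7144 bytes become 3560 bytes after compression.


Ratio = original / compressed = 7144 / 3560 = 2.0067

2.0067


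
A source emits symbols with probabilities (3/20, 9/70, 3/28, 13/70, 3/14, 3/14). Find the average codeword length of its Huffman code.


Huffman construction (repeatedly merge the two least-probable nodes; each merge adds 1 bit to every symbol beneath it): 3/28 + 9/70 = 33/140; 3/20 + 13/70 = 47/140; 3/14 + 3/14 = 3/7; 33/140 + 47/140 = 4/7; 3/7 + 4/7 = 1. Resulting codeword lengths (in the order the probabilities were given): (3, 3, 3, 3, 2, 2). L_avg = sum(p_i * l_i) = 3/20*3 + 9/70*3 + 3/28*3 + 13/70*3 + 3/14*2 + 3/14*2 = 18/7 = 2.5714

2.5714 bits


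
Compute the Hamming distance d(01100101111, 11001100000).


Count differing positions: ^ . ^ . ^ . . ^ ^ ^ ^ = 7 differences

7


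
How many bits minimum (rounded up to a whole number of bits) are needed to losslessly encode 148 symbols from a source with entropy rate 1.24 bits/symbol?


Minimum bits >= n * H = 148 * 1.24 = 183.52, rounded up to a whole number of bits = 184

184 bits


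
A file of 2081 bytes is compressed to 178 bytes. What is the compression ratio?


Ratio = original / compressed = 2081 / 178 = 11.691

11.691


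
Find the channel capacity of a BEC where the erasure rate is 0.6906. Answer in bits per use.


C = 1 - epsilon = 1 - 0.6906 = 0.3094

0.3094 bits


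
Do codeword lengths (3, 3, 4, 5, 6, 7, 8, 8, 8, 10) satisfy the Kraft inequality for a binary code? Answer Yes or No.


Kraft sum = sum(2^(-l_i)) = 0.3799, need <= 1. Result: satisfied (a binary prefix-free code with these lengths exists)

Yes


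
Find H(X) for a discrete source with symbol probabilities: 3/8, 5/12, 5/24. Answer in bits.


H = -sum(p_i * log2(p_i)). Terms: -(3/8)*log2(3/8) = 0.530639; -(5/12)*log2(5/12) = 0.526264; -(5/24)*log2(5/24) = 0.471466. H = 0.530639 + 0.526264 + 0.471466 = 1.5284

1.5284 bits


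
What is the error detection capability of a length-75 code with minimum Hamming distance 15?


Detection capability = d_min - 1 = 15 - 1 = 14

14 errors


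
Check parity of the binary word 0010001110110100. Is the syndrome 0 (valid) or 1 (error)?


Syndrome = XOR of all bits = 0 XOR 0 XOR 1 XOR 0 XOR 0 XOR 0 XOR 1 XOR 1 XOR 1 XOR 0 XOR 1 XOR 1 XOR 0 XOR 1 XOR 0 XOR 0 = 1

1


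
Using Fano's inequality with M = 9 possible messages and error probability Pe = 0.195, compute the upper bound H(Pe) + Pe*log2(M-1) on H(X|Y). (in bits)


H(Pe) = -Pe*log2(Pe) - (1-Pe)*log2(1-Pe) = -0.195*log2(0.195) - 0.805*log2(0.805) = 0.459899 + 0.251916 = 0.7118. Pe*log2(M-1) = 0.195*log2(8) = 0.585000. Bound = H(Pe) + Pe*log2(M-1) = 0.459899 + 0.251916 + 0.585000 = 1.2968

1.2968 bits


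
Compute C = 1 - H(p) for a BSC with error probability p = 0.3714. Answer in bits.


H(p) = -p*log2(p) - (1-p)*log2(1-p) = -0.3714*log2(0.3714) - 0.6286*log2(0.6286) = 0.530714 + 0.421027 = 0.9517. C = 1 - H(p) = 1 - 0.9517 = 0.0483

0.0483 bits


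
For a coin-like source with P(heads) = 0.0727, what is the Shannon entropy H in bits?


H = -p*log2(p) - (1-p)*log2(1-p). -0.0727*log2(0.0727) = 0.274944; -0.9273*log2(0.9273) = 0.100975. H = 0.274944 + 0.100975 = 0.3759

0.3759 bits


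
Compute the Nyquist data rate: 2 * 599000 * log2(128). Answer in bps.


Rate = 2 * B * log2(M) = 2 * 599000 * 7.0 = 8386000.0

8386000.0 bps


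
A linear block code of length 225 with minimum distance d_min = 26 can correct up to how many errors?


Correction capability = floor((d-1)/2) = floor((26-1)/2) = 12

12 errors


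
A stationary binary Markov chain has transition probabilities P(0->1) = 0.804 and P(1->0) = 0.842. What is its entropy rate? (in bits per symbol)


Stationary distribution: pi_0 = p10/(p01+p10) = 0.5115, pi_1 = 0.4885. Entropy rate H' = pi_0*H(p01) + pi_1*H(p10) = 0.5115*0.7139 + 0.4885*0.6295 = 0.6727

0.6727 bits/symbol


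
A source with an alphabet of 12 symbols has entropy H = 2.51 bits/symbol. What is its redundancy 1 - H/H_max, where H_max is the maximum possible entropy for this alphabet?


H_max = log2(K) = log2(12) = 3.585 bits/symbol. Redundancy = 1 - H/H_max = 1 - 2.51/3.585 = 1 - 0.7001 = 0.2999

0.2999


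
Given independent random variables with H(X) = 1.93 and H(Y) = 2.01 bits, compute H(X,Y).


For independent variables, H(X,Y) = H(X) + H(Y) = 1.93 + 2.01 = 3.94

3.94 bits


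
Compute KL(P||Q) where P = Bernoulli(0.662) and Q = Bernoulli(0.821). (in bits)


KL = p*log2(p/q) + (1-p)*log2((1-p)/(1-q)) = 0.662*log2(0.662/0.821) + 0.338*log2(0.338/0.179) = 0.1044

0.1044 bits


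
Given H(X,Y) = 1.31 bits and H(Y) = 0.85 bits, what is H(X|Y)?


H(X|Y) = H(X,Y) - H(Y) = 1.31 - 0.85 = 0.46

0.46 bits


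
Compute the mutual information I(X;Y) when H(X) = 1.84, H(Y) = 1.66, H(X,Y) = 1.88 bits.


I(X;Y) = H(X) + H(Y) - H(X,Y) = 1.84 + 1.66 - 1.88 = 1.62

1.62 bits


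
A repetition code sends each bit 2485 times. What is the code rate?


Rate = k/n = 1/2485

1/2485


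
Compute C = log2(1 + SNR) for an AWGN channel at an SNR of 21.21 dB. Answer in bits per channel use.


SNR_linear = 10^(21.21/10) = 132.1296; C = log2(1 + SNR_linear) = log2(1 + 132.1296) = 7.0567

7.0567 bits/channel use


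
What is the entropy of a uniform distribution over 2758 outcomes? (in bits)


H = log2(n) = log2(2758) = 11.4294

11.4294 bits


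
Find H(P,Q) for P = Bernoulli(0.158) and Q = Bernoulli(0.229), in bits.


H(P,Q) = -p*log2(q) - (1-p)*log2(1-q). -0.158*log2(0.229) = 0.336000; -0.842*log2(0.771) = 0.315916. H(P,Q) = 0.336000 + 0.315916 = 0.6519

0.6519 bits


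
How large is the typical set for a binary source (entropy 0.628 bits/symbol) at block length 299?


log2|A_typical| = nH = 299 * 0.628 = 187.772, so |A_typical| ~ 2^187.772 = 3.350e+56

3.350e+56


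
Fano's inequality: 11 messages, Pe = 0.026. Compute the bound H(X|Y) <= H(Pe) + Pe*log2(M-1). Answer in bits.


H(Pe) = -Pe*log2(Pe) - (1-Pe)*log2(1-Pe) = -0.026*log2(0.026) - 0.974*log2(0.974) = 0.136899 + 0.037018 = 0.1739. Pe*log2(M-1) = 0.026*log2(10) = 0.086370. Bound = H(Pe) + Pe*log2(M-1) = 0.136899 + 0.037018 + 0.086370 = 0.2603

0.2603 bits


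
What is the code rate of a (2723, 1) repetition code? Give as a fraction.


Rate = k/n = 1/2723

1/2723


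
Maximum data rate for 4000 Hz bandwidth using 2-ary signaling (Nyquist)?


Rate = 2 * B * log2(M) = 2 * 4000 * 1.0 = 8000.0

8000.0 bps


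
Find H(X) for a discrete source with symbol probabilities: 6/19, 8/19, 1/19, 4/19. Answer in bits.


H = -sum(p_i * log2(p_i)). Terms: -(6/19)*log2(6/19) = 0.525147; -(8/19)*log2(8/19) = 0.525443; -(1/19)*log2(1/19) = 0.223575; -(4/19)*log2(4/19) = 0.473248. H = 0.525147 + 0.525443 + 0.223575 + 0.473248 = 1.7474

1.7474 bits


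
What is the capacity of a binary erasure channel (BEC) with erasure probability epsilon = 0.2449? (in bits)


C = 1 - epsilon = 1 - 0.2449 = 0.7551

0.7551 bits


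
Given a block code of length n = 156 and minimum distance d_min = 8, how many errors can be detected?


Detection capability = d_min - 1 = 8 - 1 = 7

7 errors


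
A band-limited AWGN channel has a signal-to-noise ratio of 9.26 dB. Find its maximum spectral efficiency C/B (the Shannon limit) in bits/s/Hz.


SNR_linear = 10^(9.26/10) = 8.4333; C/B = log2(1 + SNR_linear) = log2(1 + 8.4333) = 3.2378

3.2378 bits/s/Hz


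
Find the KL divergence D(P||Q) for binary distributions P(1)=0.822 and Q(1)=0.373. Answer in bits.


KL = p*log2(p/q) + (1-p)*log2((1-p)/(1-q)) = 0.822*log2(0.822/0.373) + 0.178*log2(0.178/0.627) = 0.6137

0.6137 bits


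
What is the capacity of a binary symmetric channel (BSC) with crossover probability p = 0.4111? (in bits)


H(p) = -p*log2(p) - (1-p)*log2(1-p) = -0.4111*log2(0.4111) - 0.5889*log2(0.5889) = 0.527211 + 0.449864 = 0.9771. C = 1 - H(p) = 1 - 0.9771 = 0.0229

0.0229 bits


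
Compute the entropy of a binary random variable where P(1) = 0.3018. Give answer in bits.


H = -p*log2(p) - (1-p)*log2(1-p). -0.3018*log2(0.3018) = 0.521612; -0.6982*log2(0.6982) = 0.361868. H = 0.521612 + 0.361868 = 0.8835

0.8835 bits


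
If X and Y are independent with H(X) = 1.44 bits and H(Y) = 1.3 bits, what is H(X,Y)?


For independent variables, H(X,Y) = H(X) + H(Y) = 1.44 + 1.3 = 2.74

2.74 bits


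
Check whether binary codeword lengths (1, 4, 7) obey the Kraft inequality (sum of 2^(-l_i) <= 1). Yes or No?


Kraft sum = sum(2^(-l_i)) = 0.5703, need <= 1. Result: satisfied (a binary prefix-free code with these lengths exists)

Yes


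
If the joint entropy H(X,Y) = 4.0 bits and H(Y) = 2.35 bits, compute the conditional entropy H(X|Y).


H(X|Y) = H(X,Y) - H(Y) = 4.0 - 2.35 = 1.65

1.65 bits


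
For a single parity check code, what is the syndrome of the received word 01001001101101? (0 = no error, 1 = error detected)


Syndrome = XOR of all bits = 0 XOR 1 XOR 0 XOR 0 XOR 1 XOR 0 XOR 0 XOR 1 XOR 1 XOR 0 XOR 1 XOR 1 XOR 0 XOR 1 = 1

1


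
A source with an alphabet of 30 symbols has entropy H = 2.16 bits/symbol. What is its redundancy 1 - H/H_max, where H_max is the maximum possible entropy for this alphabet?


H_max = log2(K) = log2(30) = 4.9069 bits/symbol. Redundancy = 1 - H/H_max = 1 - 2.16/4.9069 = 1 - 0.4402 = 0.5598

0.5598


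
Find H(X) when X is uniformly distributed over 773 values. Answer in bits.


H = log2(n) = log2(773) = 9.5943

9.5943 bits


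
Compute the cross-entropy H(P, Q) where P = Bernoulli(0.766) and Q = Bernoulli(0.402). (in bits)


H(P,Q) = -p*log2(q) - (1-p)*log2(1-q). -0.766*log2(0.402) = 1.007085; -0.234*log2(0.598) = 0.173577. H(P,Q) = 1.007085 + 0.173577 = 1.1807

1.1807 bits


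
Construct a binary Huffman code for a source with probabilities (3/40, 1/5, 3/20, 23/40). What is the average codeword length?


Huffman construction (repeatedly merge the two least-probable nodes; each merge adds 1 bit to every symbol beneath it): 3/40 + 3/20 = 9/40; 1/5 + 9/40 = 17/40; 17/40 + 23/40 = 1. Resulting codeword lengths (in the order the probabilities were given): (3, 2, 3, 1). L_avg = sum(p_i * l_i) = 3/40*3 + 1/5*2 + 3/20*3 + 23/40*1 = 33/20 = 1.65

1.65 bits


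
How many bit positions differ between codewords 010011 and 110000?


Count differing positions: ^ . . . ^ ^ = 3 differences

3


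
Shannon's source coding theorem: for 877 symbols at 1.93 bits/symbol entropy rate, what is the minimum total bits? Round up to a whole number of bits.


Minimum bits >= n * H = 877 * 1.93 = 1692.61, rounded up to a whole number of bits = 1693

1693 bits


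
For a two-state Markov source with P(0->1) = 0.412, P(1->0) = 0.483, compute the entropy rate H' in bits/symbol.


Stationary distribution: pi_0 = p10/(p01+p10) = 0.5397, pi_1 = 0.4603. Entropy rate H' = pi_0*H(p01) + pi_1*H(p10) = 0.5397*0.9775 + 0.4603*0.9992 = 0.9875

0.9875 bits/symbol
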